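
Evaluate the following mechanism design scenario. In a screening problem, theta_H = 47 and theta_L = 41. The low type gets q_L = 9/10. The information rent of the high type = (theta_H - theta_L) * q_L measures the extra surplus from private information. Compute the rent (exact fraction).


Step 1: theta_H - theta_L = 47 - 41 = 6
Step 2: Information rent = (theta_H - theta_L) * q_L
Step 3: = 6 * 9/10
Step 4: = 27/5

27/5


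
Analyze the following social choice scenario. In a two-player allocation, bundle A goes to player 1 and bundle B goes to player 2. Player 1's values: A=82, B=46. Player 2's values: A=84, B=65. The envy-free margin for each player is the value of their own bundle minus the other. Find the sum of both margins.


Step 1: Player 1's margin = v1(A) - v1(B) = 82 - 46 = 36
Step 2: Player 2's margin = v2(B) - v2(A) = 65 - 84 = -19
Step 3: Total margin = 36 + -19 = 17

17


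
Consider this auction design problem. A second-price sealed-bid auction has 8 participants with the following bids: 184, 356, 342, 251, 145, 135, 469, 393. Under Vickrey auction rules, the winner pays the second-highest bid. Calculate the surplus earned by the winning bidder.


Step 1: Sort bids in descending order: 469, 393, 356, 342, 251, 184, 145, 135
Step 2: The winning bid is the highest: 469
Step 3: The payment equals the second-highest bid: 393
Step 4: Surplus = winner's bid - payment = 469 - 393 = 76

76


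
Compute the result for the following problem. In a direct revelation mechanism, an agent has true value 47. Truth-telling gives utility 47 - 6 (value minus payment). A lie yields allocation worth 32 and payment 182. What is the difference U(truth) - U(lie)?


Step 1: U(truth) = value - payment = 47 - 6 = 41
Step 2: U(lie) = allocation - payment = 32 - 182 = -150
Step 3: IC gap = 41 - (-150) = 191

191


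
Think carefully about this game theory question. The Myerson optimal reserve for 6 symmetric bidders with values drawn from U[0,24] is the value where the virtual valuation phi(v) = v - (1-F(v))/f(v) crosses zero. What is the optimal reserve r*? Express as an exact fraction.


Step 1: For U[0,24], F(v) = v/24 and f(v) = 1/24
Step 2: phi(v) = v - (1 - v/24)/(1/24) = v - (24 - v) = 2v - 24
Step 3: Set phi(r*) = 0: 2r* - 24 = 0
Step 4: r* = 24/2 = 12 (the number of bidders n = 6 does not enter)

12


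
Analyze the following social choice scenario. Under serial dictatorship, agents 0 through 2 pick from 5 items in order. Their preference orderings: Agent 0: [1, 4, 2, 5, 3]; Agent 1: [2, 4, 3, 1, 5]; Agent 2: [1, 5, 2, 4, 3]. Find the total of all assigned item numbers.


Step 1: Agent 0 picks item 1
Step 2: Agent 1 picks item 2
Step 3: Agent 2 picks item 5
Step 4: Sum = 1 + 2 + 5 = 8

8


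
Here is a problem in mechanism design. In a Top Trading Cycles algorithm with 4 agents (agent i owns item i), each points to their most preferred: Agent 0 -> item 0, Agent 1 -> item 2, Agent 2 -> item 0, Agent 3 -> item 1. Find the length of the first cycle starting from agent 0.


Step 1: Trace the pointer graph from agent 0: 0 -> 0
Step 2: A cycle is detected when we revisit agent 0
Step 3: The cycle is: 0 -> 0
Step 4: Cycle length = 1

1


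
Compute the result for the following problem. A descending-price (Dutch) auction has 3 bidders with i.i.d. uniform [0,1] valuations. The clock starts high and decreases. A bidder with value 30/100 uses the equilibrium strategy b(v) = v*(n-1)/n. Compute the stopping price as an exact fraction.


Step 1: Dutch auctions are strategically equivalent to first-price auctions
Step 2: The equilibrium bid is b(v) = v*(n-1)/n
Step 3: b = 3/10 * 2/3
Step 4: b = 1/5

1/5


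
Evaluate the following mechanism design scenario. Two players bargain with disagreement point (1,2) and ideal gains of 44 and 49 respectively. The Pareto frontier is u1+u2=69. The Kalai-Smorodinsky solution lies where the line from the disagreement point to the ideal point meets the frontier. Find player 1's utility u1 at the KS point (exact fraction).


Step 1: At the KS point, (u1-d1)/r1 = (u2-d2)/r2 = t and u1+u2 = 69
Step 2: u1 = d1 + r1*t and u2 = d2 + r2*t, so (d1 + r1*t) + (d2 + r2*t) = 69
Step 3: t = (69 - 1 - 2)/(44 + 49) = 66/93 = 22/31
Step 4: u1 = d1 + r1*t = 1 + 44 * 22/31 = 999/31
Step 5: (Check: u2 = d2 + r2*t = 1140/31; u1+u2 = 999/31 + 1140/31 = 69, on the frontier.)

999/31


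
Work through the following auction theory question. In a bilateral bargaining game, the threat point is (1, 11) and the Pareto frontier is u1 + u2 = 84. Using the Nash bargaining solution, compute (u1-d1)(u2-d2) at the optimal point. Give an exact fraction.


Step 1: The Nash solution splits surplus symmetrically above the disagreement point
Step 2: u1 = (total + d1 - d2)/2 = (84 + 1 - 11)/2 = 37
Step 3: u2 = (total - d1 + d2)/2 = (84 - 1 + 11)/2 = 47
Step 4: Nash product = (37 - 1) * (47 - 11)
Step 5: = 36 * 36 = 1296

1296


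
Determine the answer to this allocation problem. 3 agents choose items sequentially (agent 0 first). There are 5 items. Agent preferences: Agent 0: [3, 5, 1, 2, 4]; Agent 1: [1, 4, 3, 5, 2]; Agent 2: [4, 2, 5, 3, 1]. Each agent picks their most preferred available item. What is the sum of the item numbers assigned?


Step 1: Agent 0 picks item 3
Step 2: Agent 1 picks item 1
Step 3: Agent 2 picks item 4
Step 4: Sum = 3 + 1 + 4 = 8

8


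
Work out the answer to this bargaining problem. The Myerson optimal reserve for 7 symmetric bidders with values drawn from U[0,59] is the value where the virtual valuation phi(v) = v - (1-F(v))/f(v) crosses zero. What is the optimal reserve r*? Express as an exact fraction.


Step 1: For U[0,59], F(v) = v/59 and f(v) = 1/59
Step 2: phi(v) = v - (1 - v/59)/(1/59) = v - (59 - v) = 2v - 59
Step 3: Set phi(r*) = 0: 2r* - 59 = 0
Step 4: r* = 59/2 (the number of bidders n = 7 does not enter)

59/2


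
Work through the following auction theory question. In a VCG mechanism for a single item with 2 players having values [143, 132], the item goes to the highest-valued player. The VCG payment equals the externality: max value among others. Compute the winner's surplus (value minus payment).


Step 1: The winner is the agent with the highest value: agent 0 with value 143
Step 2: Values of other agents: [132]
Step 3: VCG payment = max of others' values = 132
Step 4: Surplus = 143 - 132 = 11

11


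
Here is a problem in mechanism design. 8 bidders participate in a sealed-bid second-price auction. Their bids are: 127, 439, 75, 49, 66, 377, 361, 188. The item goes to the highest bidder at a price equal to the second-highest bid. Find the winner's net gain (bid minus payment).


Step 1: Sort bids in descending order: 439, 377, 361, 188, 127, 75, 66, 49
Step 2: The winning bid is the highest: 439
Step 3: The payment equals the second-highest bid: 377
Step 4: Surplus = winner's bid - payment = 439 - 377 = 62

62


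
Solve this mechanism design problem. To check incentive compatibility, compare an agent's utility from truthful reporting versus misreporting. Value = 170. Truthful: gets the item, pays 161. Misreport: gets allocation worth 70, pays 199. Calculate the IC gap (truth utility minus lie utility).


Step 1: U(truth) = value - payment = 170 - 161 = 9
Step 2: U(lie) = allocation - payment = 70 - 199 = -129
Step 3: IC gap = 9 - (-129) = 138

138


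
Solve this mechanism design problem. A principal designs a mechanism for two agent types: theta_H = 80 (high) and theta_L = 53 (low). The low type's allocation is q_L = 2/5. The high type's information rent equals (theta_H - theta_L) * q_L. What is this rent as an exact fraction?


Step 1: theta_H - theta_L = 80 - 53 = 27
Step 2: Information rent = (theta_H - theta_L) * q_L
Step 3: = 27 * 2/5
Step 4: = 54/5

54/5


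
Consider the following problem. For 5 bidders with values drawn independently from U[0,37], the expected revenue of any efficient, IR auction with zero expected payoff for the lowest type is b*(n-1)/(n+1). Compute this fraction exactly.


Step 1: By Revenue Equivalence, expected revenue = b*(n-1)/(n+1)
Step 2: Substituting n = 5, b = 37
Step 3: Revenue = 37*(5-1)/(5+1) = 37*4/6
Step 4: Revenue = 148/6 = 74/3

74/3


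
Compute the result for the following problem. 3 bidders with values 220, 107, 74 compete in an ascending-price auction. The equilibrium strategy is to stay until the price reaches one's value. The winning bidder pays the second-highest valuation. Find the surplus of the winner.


Step 1: Identify the highest value: 220
Step 2: Identify the second-highest value: 107
Step 3: The final price = second-highest value = 107
Step 4: Surplus = 220 - 107 = 113

113


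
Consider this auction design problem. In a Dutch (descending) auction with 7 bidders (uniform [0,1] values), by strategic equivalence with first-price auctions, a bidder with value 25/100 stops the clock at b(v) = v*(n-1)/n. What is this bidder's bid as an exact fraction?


Step 1: Dutch auctions are strategically equivalent to first-price auctions
Step 2: The equilibrium bid is b(v) = v*(n-1)/n
Step 3: b = 1/4 * 6/7
Step 4: b = 3/14

3/14


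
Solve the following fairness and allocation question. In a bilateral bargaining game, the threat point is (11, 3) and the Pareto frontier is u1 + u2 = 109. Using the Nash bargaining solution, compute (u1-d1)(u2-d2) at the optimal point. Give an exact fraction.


Step 1: The Nash solution splits surplus symmetrically above the disagreement point
Step 2: u1 = (total + d1 - d2)/2 = (109 + 11 - 3)/2 = 117/2
Step 3: u2 = (total - d1 + d2)/2 = (109 - 11 + 3)/2 = 101/2
Step 4: Nash product = (117/2 - 11) * (101/2 - 3)
Step 5: = 95/2 * 95/2 = 9025/4

9025/4


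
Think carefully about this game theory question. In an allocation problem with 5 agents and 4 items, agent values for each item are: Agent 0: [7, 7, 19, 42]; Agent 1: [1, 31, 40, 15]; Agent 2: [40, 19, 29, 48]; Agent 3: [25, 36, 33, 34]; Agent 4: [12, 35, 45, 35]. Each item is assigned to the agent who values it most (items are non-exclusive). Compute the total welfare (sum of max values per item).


Step 1: For each item, find the maximum value among all agents.
Step 2: Item 0 -> Agent 2 (value 40)
Step 3: Item 1 -> Agent 3 (value 36)
Step 4: Item 2 -> Agent 4 (value 45)
Step 5: Item 3 -> Agent 2 (value 48)
Step 6: Total welfare = 40 + 36 + 45 + 48 = 169

169


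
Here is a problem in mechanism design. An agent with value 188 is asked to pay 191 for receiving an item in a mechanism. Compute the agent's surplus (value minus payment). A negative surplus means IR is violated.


Step 1: Surplus = value - payment = 188 - 191 = -3
Step 2: IR is violated (surplus < 0)

-3


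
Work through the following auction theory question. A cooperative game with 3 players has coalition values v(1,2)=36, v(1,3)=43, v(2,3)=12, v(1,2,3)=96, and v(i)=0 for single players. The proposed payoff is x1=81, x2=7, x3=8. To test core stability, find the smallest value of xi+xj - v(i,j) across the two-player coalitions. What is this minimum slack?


Step 1: Slack for coalition (1,2): x1+x2 - v12 = 88 - 36 = 52
Step 2: Slack for coalition (1,3): x1+x3 - v13 = 89 - 43 = 46
Step 3: Slack for coalition (2,3): x2+x3 - v23 = 15 - 12 = 3
Step 4: Minimum slack = min(52, 46, 3) = 3, attained by (2,3); no pair can gain by deviating, so the allocation is in the core

3


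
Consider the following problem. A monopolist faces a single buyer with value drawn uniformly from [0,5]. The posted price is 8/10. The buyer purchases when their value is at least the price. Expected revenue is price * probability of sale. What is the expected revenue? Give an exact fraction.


Step 1: Posted price r = 4/5, value support [0,5]
Step 2: P(v >= r) = (5 - 4/5)/5 = 21/25
Step 3: Expected revenue = r * P(v >= r) = 4/5 * 21/25
Step 4: Revenue = 84/125

84/125


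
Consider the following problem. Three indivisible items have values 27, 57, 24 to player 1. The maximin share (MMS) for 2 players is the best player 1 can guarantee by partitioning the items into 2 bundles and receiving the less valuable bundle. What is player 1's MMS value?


Step 1: Item values = 27, 57, 24
Step 2: Enumerate all 2-bundle partitions and take the smaller bundle:
  Partition 1: {27} vs {57,24} -> bundles 27, 81; min = 27
  Partition 2: {57} vs {27,24} -> bundles 57, 51; min = 51
  Partition 3: {24} vs {27,57} -> bundles 24, 84; min = 24
Step 3: MMS = max(27, 51, 24) = 51

51


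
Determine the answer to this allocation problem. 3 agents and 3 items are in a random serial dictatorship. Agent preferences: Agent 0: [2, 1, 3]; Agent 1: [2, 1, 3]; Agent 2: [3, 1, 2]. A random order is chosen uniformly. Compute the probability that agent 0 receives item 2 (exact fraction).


Step 1: Agent 0 wants item 2
Step 2: There are 6 possible orderings of agents
Step 3: In 3 orderings, agent 0 gets item 2
Step 4: Probability = 3/6 = 1/2

1/2


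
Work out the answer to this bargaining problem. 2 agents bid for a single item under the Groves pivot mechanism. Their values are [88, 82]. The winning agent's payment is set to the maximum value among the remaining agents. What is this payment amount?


Step 1: The efficient winner is agent 0 with value 88
Step 2: Other agents' values: [82]
Step 3: Pivot payment = max(others) = 82
Step 4: The winner pays 82

82


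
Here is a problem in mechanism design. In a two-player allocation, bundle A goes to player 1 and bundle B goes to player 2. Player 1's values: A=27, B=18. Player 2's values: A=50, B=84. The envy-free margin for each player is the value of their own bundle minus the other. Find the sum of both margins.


Step 1: Player 1's margin = v1(A) - v1(B) = 27 - 18 = 9
Step 2: Player 2's margin = v2(B) - v2(A) = 84 - 50 = 34
Step 3: Total margin = 9 + 34 = 43

43


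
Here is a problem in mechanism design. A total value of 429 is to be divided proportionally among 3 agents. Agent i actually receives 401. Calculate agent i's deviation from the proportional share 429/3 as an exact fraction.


Step 1: Proportional share = 429/3 = 143
Step 2: Agent's actual allocation = 401
Step 3: Excess = 401 - 143 = 258

258


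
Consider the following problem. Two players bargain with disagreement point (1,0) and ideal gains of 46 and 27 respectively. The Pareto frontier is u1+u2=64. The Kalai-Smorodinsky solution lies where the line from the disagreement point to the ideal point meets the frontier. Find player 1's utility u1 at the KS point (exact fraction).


Step 1: At the KS point, (u1-d1)/r1 = (u2-d2)/r2 = t and u1+u2 = 64
Step 2: u1 = d1 + r1*t and u2 = d2 + r2*t, so (d1 + r1*t) + (d2 + r2*t) = 64
Step 3: t = (64 - 1 - 0)/(46 + 27) = 63/73
Step 4: u1 = d1 + r1*t = 1 + 46 * 63/73 = 2971/73
Step 5: (Check: u2 = d2 + r2*t = 1701/73; u1+u2 = 2971/73 + 1701/73 = 64, on the frontier.)

2971/73


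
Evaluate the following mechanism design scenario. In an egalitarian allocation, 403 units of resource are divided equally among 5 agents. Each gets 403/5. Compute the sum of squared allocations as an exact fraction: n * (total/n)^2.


Step 1: Each agent's share = 403/5
Step 2: Square of each share = (403/5)^2 = 162409/25
Step 3: Sum of squares = 5 * 162409/25 = 162409/5

162409/5


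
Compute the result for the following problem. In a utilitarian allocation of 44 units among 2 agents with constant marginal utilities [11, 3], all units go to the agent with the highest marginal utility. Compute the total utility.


Step 1: The marginal utilities are [11, 3]
Step 2: The highest marginal utility is 11
Step 3: All 44 units go to that agent
Step 4: Total utility = 11 * 44 = 484

484


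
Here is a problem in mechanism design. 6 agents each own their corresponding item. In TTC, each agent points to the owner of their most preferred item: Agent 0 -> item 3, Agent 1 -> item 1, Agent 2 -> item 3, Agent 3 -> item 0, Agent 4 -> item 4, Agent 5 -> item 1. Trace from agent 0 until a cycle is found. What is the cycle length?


Step 1: Trace the pointer graph from agent 0: 0 -> 3 -> 0
Step 2: A cycle is detected when we revisit agent 0
Step 3: The cycle is: 0 -> 3 -> 0
Step 4: Cycle length = 2

2


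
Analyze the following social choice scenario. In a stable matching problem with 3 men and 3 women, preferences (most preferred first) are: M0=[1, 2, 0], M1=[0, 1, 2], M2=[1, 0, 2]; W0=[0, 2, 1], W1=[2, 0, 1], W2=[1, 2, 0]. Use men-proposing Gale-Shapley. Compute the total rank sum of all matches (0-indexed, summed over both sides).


Step 1: Run Gale-Shapley (men propose, women hold best offer):
  M0 proposes to W1; she accepts
  M1 proposes to W0; she accepts
  M2 proposes to W1; she switches from M0
  M0 proposes to W2; she accepts
Step 2: Final matching: W0-M1, W1-M2, W2-M0
Step 3: 0-indexed ranks (man's rank of his match, then woman's): 0 + 2 + 0 + 0 + 1 + 2
Step 4: Total rank sum = 5

5


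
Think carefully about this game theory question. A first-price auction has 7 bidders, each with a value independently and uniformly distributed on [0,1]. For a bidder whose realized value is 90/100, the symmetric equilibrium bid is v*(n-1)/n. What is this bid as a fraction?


Step 1: The symmetric BNE bidding function is b(v) = v * (n-1) / n
Step 2: Substitute v = 9/10 and n = 7
Step 3: b = 9/10 * 6/7
Step 4: b = 27/35

27/35


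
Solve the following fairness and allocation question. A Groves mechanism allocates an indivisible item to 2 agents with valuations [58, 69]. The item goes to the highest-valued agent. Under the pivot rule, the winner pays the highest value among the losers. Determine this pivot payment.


Step 1: The efficient winner is agent 1 with value 69
Step 2: Other agents' values: [58]
Step 3: Pivot payment = max(others) = 58
Step 4: The winner pays 58

58


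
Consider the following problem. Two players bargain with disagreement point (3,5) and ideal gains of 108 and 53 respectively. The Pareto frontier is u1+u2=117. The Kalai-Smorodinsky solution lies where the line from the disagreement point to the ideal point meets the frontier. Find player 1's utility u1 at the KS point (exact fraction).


Step 1: At the KS point, (u1-d1)/r1 = (u2-d2)/r2 = t and u1+u2 = 117
Step 2: u1 = d1 + r1*t and u2 = d2 + r2*t, so (d1 + r1*t) + (d2 + r2*t) = 117
Step 3: t = (117 - 3 - 5)/(108 + 53) = 109/161
Step 4: u1 = d1 + r1*t = 3 + 108 * 109/161 = 12255/161
Step 5: (Check: u2 = d2 + r2*t = 6582/161; u1+u2 = 12255/161 + 6582/161 = 117, on the frontier.)

12255/161


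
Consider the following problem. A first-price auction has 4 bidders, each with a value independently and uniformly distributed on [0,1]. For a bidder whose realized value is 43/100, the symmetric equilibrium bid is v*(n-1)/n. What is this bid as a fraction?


Step 1: The symmetric BNE bidding function is b(v) = v * (n-1) / n
Step 2: Substitute v = 43/100 and n = 4
Step 3: b = 43/100 * 3/4
Step 4: b = 129/400

129/400


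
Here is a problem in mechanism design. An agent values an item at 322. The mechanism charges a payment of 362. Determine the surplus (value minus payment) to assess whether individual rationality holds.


Step 1: Surplus = value - payment = 322 - 362 = -40
Step 2: IR is violated (surplus < 0)

-40


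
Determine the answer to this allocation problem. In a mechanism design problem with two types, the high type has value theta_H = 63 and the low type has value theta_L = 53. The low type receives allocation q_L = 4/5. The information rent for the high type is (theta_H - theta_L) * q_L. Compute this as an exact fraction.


Step 1: theta_H - theta_L = 63 - 53 = 10
Step 2: Information rent = (theta_H - theta_L) * q_L
Step 3: = 10 * 4/5
Step 4: = 8

8


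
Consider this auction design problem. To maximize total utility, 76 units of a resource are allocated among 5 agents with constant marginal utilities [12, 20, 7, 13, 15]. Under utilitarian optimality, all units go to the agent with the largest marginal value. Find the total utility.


Step 1: The marginal utilities are [12, 20, 7, 13, 15]
Step 2: The highest marginal utility is 20
Step 3: All 76 units go to that agent
Step 4: Total utility = 20 * 76 = 1520

1520


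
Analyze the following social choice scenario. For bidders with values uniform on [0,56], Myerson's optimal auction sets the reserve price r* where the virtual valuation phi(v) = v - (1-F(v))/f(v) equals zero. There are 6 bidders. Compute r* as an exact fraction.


Step 1: For U[0,56], F(v) = v/56 and f(v) = 1/56
Step 2: phi(v) = v - (1 - v/56)/(1/56) = v - (56 - v) = 2v - 56
Step 3: Set phi(r*) = 0: 2r* - 56 = 0
Step 4: r* = 56/2 = 28 (the number of bidders n = 6 does not enter)

28


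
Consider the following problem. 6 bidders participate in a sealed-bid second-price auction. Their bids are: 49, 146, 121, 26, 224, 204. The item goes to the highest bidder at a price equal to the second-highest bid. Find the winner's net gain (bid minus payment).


Step 1: Sort bids in descending order: 224, 204, 146, 121, 49, 26
Step 2: The winning bid is the highest: 224
Step 3: The payment equals the second-highest bid: 204
Step 4: Surplus = winner's bid - payment = 224 - 204 = 20

20


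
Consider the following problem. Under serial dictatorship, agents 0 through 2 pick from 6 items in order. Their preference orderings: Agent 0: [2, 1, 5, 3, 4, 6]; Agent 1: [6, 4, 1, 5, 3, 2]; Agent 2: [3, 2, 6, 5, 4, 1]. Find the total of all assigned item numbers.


Step 1: Agent 0 picks item 2
Step 2: Agent 1 picks item 6
Step 3: Agent 2 picks item 3
Step 4: Sum = 2 + 6 + 3 = 11

11


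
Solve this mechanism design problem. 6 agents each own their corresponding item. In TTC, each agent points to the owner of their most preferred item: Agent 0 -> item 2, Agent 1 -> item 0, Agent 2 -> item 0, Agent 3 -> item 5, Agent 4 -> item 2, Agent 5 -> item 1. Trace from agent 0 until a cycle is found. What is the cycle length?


Step 1: Trace the pointer graph from agent 0: 0 -> 2 -> 0
Step 2: A cycle is detected when we revisit agent 0
Step 3: The cycle is: 0 -> 2 -> 0
Step 4: Cycle length = 2

2


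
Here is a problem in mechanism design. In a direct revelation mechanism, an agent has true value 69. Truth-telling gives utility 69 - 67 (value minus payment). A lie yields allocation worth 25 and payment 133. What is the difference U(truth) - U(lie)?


Step 1: U(truth) = value - payment = 69 - 67 = 2
Step 2: U(lie) = allocation - payment = 25 - 133 = -108
Step 3: IC gap = 2 - (-108) = 110

110


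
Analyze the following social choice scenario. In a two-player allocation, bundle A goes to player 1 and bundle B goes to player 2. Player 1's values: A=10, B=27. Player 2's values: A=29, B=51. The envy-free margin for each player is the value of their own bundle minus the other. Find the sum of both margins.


Step 1: Player 1's margin = v1(A) - v1(B) = 10 - 27 = -17
Step 2: Player 2's margin = v2(B) - v2(A) = 51 - 29 = 22
Step 3: Total margin = -17 + 22 = 5

5


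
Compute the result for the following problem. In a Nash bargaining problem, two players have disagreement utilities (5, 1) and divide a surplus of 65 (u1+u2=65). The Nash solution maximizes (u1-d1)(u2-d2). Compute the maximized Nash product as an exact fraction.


Step 1: The Nash solution splits surplus symmetrically above the disagreement point
Step 2: u1 = (total + d1 - d2)/2 = (65 + 5 - 1)/2 = 69/2
Step 3: u2 = (total - d1 + d2)/2 = (65 - 5 + 1)/2 = 61/2
Step 4: Nash product = (69/2 - 5) * (61/2 - 1)
Step 5: = 59/2 * 59/2 = 3481/4

3481/4


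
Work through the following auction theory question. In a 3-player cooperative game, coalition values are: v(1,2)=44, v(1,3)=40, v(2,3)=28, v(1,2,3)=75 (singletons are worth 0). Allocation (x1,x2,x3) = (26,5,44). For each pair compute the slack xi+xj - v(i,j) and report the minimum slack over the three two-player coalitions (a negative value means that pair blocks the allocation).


Step 1: Slack for coalition (1,2): x1+x2 - v12 = 31 - 44 = -13
Step 2: Slack for coalition (1,3): x1+x3 - v13 = 70 - 40 = 30
Step 3: Slack for coalition (2,3): x2+x3 - v23 = 49 - 28 = 21
Step 4: Minimum slack = min(-13, 30, 21) = -13, attained by (1,2); coalition (1,2) can block (slack < 0), so the allocation is not in the core

-13


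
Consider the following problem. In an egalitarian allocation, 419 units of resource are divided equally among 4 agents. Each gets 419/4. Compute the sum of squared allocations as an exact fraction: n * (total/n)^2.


Step 1: Each agent's share = 419/4
Step 2: Square of each share = (419/4)^2 = 175561/16
Step 3: Sum of squares = 4 * 175561/16 = 175561/4

175561/4


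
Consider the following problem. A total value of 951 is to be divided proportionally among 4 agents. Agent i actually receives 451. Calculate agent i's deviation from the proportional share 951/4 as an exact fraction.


Step 1: Proportional share = 951/4
Step 2: Agent's actual allocation = 451
Step 3: Excess = 451 - 951/4 = 853/4

853/4


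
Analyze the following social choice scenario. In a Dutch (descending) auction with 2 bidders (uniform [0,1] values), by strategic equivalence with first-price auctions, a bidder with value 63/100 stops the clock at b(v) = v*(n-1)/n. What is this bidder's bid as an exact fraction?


Step 1: Dutch auctions are strategically equivalent to first-price auctions
Step 2: The equilibrium bid is b(v) = v*(n-1)/n
Step 3: b = 63/100 * 1/2
Step 4: b = 63/200

63/200


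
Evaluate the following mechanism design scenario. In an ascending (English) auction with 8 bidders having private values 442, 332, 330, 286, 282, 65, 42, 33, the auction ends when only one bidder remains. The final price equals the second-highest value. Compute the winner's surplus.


Step 1: Identify the highest value: 442
Step 2: Identify the second-highest value: 332
Step 3: The final price = second-highest value = 332
Step 4: Surplus = 442 - 332 = 110

110


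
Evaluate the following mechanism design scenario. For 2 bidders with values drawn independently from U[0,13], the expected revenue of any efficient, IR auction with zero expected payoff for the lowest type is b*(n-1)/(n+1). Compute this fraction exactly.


Step 1: By Revenue Equivalence, expected revenue = b*(n-1)/(n+1)
Step 2: Substituting n = 2, b = 13
Step 3: Revenue = 13*(2-1)/(2+1) = 13*1/3
Step 4: Revenue = 13/3

13/3


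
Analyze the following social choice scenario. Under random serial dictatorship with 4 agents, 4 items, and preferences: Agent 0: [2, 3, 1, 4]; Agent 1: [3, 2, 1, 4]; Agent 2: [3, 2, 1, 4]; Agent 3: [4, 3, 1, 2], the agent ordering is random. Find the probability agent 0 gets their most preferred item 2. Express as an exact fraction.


Step 1: Agent 0 wants item 2
Step 2: There are 24 possible orderings of agents
Step 3: In 16 orderings, agent 0 gets item 2
Step 4: Probability = 16/24 = 2/3

2/3


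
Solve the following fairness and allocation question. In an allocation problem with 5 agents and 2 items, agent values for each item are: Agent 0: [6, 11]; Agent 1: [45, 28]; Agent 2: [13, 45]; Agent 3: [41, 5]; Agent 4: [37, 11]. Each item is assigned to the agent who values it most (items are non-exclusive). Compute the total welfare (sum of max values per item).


Step 1: For each item, find the maximum value among all agents.
Step 2: Item 0 -> Agent 1 (value 45)
Step 3: Item 1 -> Agent 2 (value 45)
Step 4: Total welfare = 45 + 45 = 90

90


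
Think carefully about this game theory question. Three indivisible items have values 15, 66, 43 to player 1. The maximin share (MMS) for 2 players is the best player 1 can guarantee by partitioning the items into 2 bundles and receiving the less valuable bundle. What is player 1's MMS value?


Step 1: Item values = 15, 66, 43
Step 2: Enumerate all 2-bundle partitions and take the smaller bundle:
  Partition 1: {15} vs {66,43} -> bundles 15, 109; min = 15
  Partition 2: {66} vs {15,43} -> bundles 66, 58; min = 58
  Partition 3: {43} vs {15,66} -> bundles 43, 81; min = 43
Step 3: MMS = max(15, 58, 43) = 58

58


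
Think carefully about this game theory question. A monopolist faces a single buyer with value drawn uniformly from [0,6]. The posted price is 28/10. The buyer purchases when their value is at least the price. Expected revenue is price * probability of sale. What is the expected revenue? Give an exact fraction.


Step 1: Posted price r = 14/5, value support [0,6]
Step 2: P(v >= r) = (6 - 14/5)/6 = 8/15
Step 3: Expected revenue = r * P(v >= r) = 14/5 * 8/15
Step 4: Revenue = 112/75

112/75


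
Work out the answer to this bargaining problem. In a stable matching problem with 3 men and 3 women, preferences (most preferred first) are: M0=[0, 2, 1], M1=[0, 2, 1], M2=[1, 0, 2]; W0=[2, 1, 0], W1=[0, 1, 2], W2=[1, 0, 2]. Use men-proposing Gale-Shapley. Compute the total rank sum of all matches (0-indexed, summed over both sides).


Step 1: Run Gale-Shapley (men propose, women hold best offer):
  M0 proposes to W0; she accepts
  M1 proposes to W0; she switches from M0
  M2 proposes to W1; she accepts
  M0 proposes to W2; she accepts
Step 2: Final matching: W0-M1, W1-M2, W2-M0
Step 3: 0-indexed ranks (man's rank of his match, then woman's): 0 + 1 + 0 + 2 + 1 + 1
Step 4: Total rank sum = 5

5


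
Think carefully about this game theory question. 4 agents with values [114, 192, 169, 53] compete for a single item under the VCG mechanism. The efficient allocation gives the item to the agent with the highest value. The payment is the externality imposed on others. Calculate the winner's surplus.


Step 1: The winner is the agent with the highest value: agent 1 with value 192
Step 2: Values of other agents: [114, 169, 53]
Step 3: VCG payment = max of others' values = 169
Step 4: Surplus = 192 - 169 = 23

23


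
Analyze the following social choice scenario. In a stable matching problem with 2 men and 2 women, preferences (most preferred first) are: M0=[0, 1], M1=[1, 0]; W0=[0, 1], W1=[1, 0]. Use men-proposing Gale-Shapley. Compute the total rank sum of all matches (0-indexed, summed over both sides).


Step 1: Run Gale-Shapley (men propose, women hold best offer):
  M0 proposes to W0; she accepts
  M1 proposes to W1; she accepts
Step 2: Final matching: W0-M0, W1-M1
Step 3: 0-indexed ranks (man's rank of his match, then woman's): 0 + 0 + 0 + 0
Step 4: Total rank sum = 0

0


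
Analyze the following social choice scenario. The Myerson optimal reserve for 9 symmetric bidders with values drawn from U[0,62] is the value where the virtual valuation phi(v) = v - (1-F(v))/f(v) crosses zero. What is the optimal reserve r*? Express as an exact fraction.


Step 1: For U[0,62], F(v) = v/62 and f(v) = 1/62
Step 2: phi(v) = v - (1 - v/62)/(1/62) = v - (62 - v) = 2v - 62
Step 3: Set phi(r*) = 0: 2r* - 62 = 0
Step 4: r* = 62/2 = 31 (the number of bidders n = 9 does not enter)

31


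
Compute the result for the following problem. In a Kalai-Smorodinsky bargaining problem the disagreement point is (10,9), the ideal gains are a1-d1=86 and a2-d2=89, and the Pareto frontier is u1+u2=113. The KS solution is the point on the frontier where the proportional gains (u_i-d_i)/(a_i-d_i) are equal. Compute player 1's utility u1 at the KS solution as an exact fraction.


Step 1: At the KS point, (u1-d1)/r1 = (u2-d2)/r2 = t and u1+u2 = 113
Step 2: u1 = d1 + r1*t and u2 = d2 + r2*t, so (d1 + r1*t) + (d2 + r2*t) = 113
Step 3: t = (113 - 10 - 9)/(86 + 89) = 94/175
Step 4: u1 = d1 + r1*t = 10 + 86 * 94/175 = 9834/175
Step 5: (Check: u2 = d2 + r2*t = 9941/175; u1+u2 = 9834/175 + 9941/175 = 113, on the frontier.)

9834/175


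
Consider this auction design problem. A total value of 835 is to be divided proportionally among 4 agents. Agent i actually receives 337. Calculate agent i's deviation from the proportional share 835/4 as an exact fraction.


Step 1: Proportional share = 835/4
Step 2: Agent's actual allocation = 337
Step 3: Excess = 337 - 835/4 = 513/4

513/4


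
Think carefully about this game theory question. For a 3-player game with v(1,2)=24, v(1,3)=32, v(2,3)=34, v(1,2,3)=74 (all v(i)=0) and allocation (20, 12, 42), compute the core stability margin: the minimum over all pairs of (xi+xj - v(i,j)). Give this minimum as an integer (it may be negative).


Step 1: Slack for coalition (1,2): x1+x2 - v12 = 32 - 24 = 8
Step 2: Slack for coalition (1,3): x1+x3 - v13 = 62 - 32 = 30
Step 3: Slack for coalition (2,3): x2+x3 - v23 = 54 - 34 = 20
Step 4: Minimum slack = min(8, 30, 20) = 8, attained by (1,2); no pair can gain by deviating, so the allocation is in the core

8


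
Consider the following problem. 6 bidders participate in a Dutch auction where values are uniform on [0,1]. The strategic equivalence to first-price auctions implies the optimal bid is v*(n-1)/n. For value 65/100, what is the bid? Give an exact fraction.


Step 1: Dutch auctions are strategically equivalent to first-price auctions
Step 2: The equilibrium bid is b(v) = v*(n-1)/n
Step 3: b = 13/20 * 5/6
Step 4: b = 13/24

13/24


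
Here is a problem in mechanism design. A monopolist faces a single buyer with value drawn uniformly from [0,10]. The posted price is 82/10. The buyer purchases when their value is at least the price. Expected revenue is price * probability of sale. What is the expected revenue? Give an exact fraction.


Step 1: Posted price r = 41/5, value support [0,10]
Step 2: P(v >= r) = (10 - 41/5)/10 = 9/50
Step 3: Expected revenue = r * P(v >= r) = 41/5 * 9/50
Step 4: Revenue = 369/250

369/250


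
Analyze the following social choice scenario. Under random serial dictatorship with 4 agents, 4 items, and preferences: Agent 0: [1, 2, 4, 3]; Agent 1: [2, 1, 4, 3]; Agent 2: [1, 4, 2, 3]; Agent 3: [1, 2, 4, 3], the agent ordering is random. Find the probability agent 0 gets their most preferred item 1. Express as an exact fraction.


Step 1: Agent 0 wants item 1
Step 2: There are 24 possible orderings of agents
Step 3: In 8 orderings, agent 0 gets item 1
Step 4: Probability = 8/24 = 1/3

1/3


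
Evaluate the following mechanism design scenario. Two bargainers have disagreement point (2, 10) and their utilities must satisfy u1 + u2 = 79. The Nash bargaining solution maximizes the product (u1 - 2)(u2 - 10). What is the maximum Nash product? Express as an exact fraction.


Step 1: The Nash solution splits surplus symmetrically above the disagreement point
Step 2: u1 = (total + d1 - d2)/2 = (79 + 2 - 10)/2 = 71/2
Step 3: u2 = (total - d1 + d2)/2 = (79 - 2 + 10)/2 = 87/2
Step 4: Nash product = (71/2 - 2) * (87/2 - 10)
Step 5: = 67/2 * 67/2 = 4489/4

4489/4


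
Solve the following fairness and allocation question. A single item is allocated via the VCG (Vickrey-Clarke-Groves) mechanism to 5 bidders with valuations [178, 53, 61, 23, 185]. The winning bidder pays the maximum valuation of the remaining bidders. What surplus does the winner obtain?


Step 1: The winner is the agent with the highest value: agent 4 with value 185
Step 2: Values of other agents: [178, 53, 61, 23]
Step 3: VCG payment = max of others' values = 178
Step 4: Surplus = 185 - 178 = 7

7


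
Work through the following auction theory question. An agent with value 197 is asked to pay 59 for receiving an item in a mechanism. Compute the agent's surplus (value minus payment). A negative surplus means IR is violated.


Step 1: Surplus = value - payment = 197 - 59 = 138
Step 2: IR is satisfied (surplus >= 0)

138


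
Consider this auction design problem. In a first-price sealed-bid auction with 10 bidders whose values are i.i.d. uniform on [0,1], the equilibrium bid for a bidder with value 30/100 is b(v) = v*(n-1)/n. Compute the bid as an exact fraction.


Step 1: The symmetric BNE bidding function is b(v) = v * (n-1) / n
Step 2: Substitute v = 3/10 and n = 10
Step 3: b = 3/10 * 9/10
Step 4: b = 27/100

27/100


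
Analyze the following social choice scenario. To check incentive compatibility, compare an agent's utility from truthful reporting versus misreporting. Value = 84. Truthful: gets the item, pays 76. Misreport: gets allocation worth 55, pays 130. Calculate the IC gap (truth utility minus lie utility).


Step 1: U(truth) = value - payment = 84 - 76 = 8
Step 2: U(lie) = allocation - payment = 55 - 130 = -75
Step 3: IC gap = 8 - (-75) = 83

83


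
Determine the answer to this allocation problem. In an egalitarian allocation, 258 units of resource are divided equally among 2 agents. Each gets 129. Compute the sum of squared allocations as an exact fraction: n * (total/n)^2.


Step 1: Each agent's share = 258/2 = 129
Step 2: Square of each share = (129)^2 = 16641
Step 3: Sum of squares = 2 * 16641 = 33282

33282


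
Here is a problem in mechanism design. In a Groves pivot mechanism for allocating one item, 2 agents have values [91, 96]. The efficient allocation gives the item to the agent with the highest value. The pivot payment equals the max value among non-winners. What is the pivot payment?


Step 1: The efficient winner is agent 1 with value 96
Step 2: Other agents' values: [91]
Step 3: Pivot payment = max(others) = 91
Step 4: The winner pays 91

91


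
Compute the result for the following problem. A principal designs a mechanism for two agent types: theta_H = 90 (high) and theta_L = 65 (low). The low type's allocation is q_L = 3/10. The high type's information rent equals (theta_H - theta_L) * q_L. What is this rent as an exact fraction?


Step 1: theta_H - theta_L = 90 - 65 = 25
Step 2: Information rent = (theta_H - theta_L) * q_L
Step 3: = 25 * 3/10
Step 4: = 15/2

15/2


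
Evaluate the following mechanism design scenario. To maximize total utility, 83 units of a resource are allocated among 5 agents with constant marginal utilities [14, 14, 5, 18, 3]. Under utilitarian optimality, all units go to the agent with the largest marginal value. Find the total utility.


Step 1: The marginal utilities are [14, 14, 5, 18, 3]
Step 2: The highest marginal utility is 18
Step 3: All 83 units go to that agent
Step 4: Total utility = 18 * 83 = 1494

1494


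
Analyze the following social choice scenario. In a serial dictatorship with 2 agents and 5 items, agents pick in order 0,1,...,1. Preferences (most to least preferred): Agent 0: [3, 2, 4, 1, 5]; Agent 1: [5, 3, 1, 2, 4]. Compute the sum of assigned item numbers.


Step 1: Agent 0 picks item 3
Step 2: Agent 1 picks item 5
Step 3: Sum = 3 + 5 = 8

8


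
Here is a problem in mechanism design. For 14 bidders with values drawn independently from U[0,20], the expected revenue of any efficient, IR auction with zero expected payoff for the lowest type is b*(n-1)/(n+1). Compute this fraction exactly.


Step 1: By Revenue Equivalence, expected revenue = b*(n-1)/(n+1)
Step 2: Substituting n = 14, b = 20
Step 3: Revenue = 20*(14-1)/(14+1) = 20*13/15
Step 4: Revenue = 260/15 = 52/3

52/3


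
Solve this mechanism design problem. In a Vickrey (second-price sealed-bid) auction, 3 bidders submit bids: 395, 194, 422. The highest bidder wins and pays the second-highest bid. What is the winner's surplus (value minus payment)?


Step 1: Sort bids in descending order: 422, 395, 194
Step 2: The winning bid is the highest: 422
Step 3: The payment equals the second-highest bid: 395
Step 4: Surplus = winner's bid - payment = 422 - 395 = 27

27


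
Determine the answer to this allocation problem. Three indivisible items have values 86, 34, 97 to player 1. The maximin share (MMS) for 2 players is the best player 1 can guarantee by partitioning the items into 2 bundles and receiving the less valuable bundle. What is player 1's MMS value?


Step 1: Item values = 86, 34, 97
Step 2: Enumerate all 2-bundle partitions and take the smaller bundle:
  Partition 1: {86} vs {34,97} -> bundles 86, 131; min = 86
  Partition 2: {34} vs {86,97} -> bundles 34, 183; min = 34
  Partition 3: {97} vs {86,34} -> bundles 97, 120; min = 97
Step 3: MMS = max(86, 34, 97) = 97

97


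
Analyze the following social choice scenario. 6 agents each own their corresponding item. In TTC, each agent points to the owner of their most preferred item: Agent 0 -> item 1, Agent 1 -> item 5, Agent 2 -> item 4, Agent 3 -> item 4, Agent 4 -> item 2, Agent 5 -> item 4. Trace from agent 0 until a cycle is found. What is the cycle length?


Step 1: Trace the pointer graph from agent 0: 0 -> 1 -> 5 -> 4 -> 2 -> 4
Step 2: A cycle is detected when we revisit agent 4
Step 3: The cycle is: 4 -> 2 -> 4
Step 4: Cycle length = 2

2
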